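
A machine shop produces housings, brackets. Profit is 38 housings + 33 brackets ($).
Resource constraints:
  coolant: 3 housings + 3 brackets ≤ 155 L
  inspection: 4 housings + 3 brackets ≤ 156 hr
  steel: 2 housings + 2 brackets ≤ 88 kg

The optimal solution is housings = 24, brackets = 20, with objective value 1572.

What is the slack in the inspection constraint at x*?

inspection used = 4·24 + 3·20 = 156; slack = 156 − 156 = 0.

0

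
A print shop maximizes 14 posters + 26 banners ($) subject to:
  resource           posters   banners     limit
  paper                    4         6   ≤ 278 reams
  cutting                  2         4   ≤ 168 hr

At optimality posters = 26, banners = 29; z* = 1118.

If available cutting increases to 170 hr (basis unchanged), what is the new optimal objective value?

1128

At the optimum: paper uses 278 of 278 (binding); cutting uses 168 of 168 (binding).
From A_Bᵀ y = c: 4·y_paper + 2·y_cutting = 14; 6·y_paper + 4·y_cutting = 26.
This yields shadow prices y_paper = 1, y_cutting = 5.
Δz = y_cutting·Δb = 5 × (2) = 10, so new z* = 1118 + 10 = 1128.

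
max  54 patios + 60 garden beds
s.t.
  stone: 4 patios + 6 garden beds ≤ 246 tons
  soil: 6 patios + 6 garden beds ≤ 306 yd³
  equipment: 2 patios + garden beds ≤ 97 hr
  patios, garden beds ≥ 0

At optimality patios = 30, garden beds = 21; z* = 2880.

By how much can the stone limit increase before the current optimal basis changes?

Binding constraints: stone, soil. The basis is B = [[4,6],[6,6]] with det -12.
Per unit increase in stone, x* moves by d = (-0.5, 0.5).
The basis stays optimal until patios reaches 0; allowable increase = 60 tons.

60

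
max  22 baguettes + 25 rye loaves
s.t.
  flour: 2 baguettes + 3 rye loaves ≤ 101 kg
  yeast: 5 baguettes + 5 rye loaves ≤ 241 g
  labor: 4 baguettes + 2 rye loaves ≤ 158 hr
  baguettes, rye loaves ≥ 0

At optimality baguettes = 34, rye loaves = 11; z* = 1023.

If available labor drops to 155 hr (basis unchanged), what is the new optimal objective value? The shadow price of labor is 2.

1017

Δb = -3, so new z* = 1023 + (2)·(-3) = 1023 − 6 = 1017.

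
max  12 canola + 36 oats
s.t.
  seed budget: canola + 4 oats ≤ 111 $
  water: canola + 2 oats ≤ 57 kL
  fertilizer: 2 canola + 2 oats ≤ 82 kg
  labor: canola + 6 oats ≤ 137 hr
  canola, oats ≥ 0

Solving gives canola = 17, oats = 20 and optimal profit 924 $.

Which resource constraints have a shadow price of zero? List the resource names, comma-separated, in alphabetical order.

seed budget: 97/111 (slack 14)
water: 57/57 (binding)
fertilizer: 74/82 (slack 8)
labor: 137/137 (binding)
By complementary slackness, a constraint with positive slack has shadow price 0 → fertilizer, seed budget.

fertilizer, seed budget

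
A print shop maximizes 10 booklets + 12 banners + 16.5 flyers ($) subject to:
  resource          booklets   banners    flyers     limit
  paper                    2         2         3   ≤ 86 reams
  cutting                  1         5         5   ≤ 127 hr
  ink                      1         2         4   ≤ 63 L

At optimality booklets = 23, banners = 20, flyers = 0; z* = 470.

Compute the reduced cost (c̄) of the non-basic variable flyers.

-3.5

At the optimum: paper uses 86 of 86 (binding); cutting uses 123 of 127 (slack = 4); ink uses 63 of 63 (binding).
Since cutting is not tight, its dual is 0.
Dual feasibility on the basic columns requires 2·y_paper + 1·y_ink = 10, 2·y_paper + 2·y_ink = 12.
This yields shadow prices y_paper = 4, y_ink = 2.
Reduced cost of flyers: c₃ − yᵀa₃ = 16.5 − (4·3 + 2·4) = 16.5 − 20 = -3.5.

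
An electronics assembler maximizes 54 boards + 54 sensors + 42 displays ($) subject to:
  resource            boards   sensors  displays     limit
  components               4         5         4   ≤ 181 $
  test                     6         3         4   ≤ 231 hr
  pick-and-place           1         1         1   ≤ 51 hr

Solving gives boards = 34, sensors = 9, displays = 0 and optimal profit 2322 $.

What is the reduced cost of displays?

-6

Binding: components and test. Non-binding: pick-and-place (8 unused).
Since pick-and-place is not tight, its dual is 0.
Dual feasibility on the basic columns requires 4·y_components + 6·y_test = 54, 5·y_components + 3·y_test = 54.
This yields shadow prices y_components = 9, y_test = 3.
Reduced cost of displays: c₃ − yᵀa₃ = 42 − (9·4 + 3·4) = 42 − 48 = -6.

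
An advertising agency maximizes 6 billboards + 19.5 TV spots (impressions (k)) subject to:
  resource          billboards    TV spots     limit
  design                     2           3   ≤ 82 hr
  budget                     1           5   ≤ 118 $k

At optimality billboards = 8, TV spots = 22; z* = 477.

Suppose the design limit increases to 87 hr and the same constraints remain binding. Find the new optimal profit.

484.5

Check each constraint at x*: design 82/82 (tight); budget 118/118 (tight).
Dual feasibility on the basic columns requires 2·y_design + 1·y_budget = 6, 3·y_design + 5·y_budget = 19.5.
Solving: y_design = 1.5, y_budget = 3.
Δz = y_design·Δb = 1.5 × (5) = 7.5, so new z* = 477 + 7.5 = 484.5.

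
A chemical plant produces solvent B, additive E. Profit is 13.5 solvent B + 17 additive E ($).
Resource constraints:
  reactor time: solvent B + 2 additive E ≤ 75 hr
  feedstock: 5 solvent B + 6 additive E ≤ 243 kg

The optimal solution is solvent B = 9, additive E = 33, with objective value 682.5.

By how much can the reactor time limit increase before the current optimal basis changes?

Binding constraints: reactor time, feedstock. The basis is B = [[1,2],[5,6]] with det -4.
Per unit increase in reactor time, x* moves by d = (-1.5, 1.25).
The basis stays optimal until solvent B reaches 0; allowable increase = 6 hr.

6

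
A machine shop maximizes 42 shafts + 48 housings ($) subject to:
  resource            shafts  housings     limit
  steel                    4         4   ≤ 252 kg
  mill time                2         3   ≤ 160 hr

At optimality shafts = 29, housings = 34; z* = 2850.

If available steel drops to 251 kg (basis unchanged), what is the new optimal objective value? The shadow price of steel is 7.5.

Δb = -1, so new z* = 2850 + (7.5)·(-1) = 2850 − 7.5 = 2842.5.

2842.5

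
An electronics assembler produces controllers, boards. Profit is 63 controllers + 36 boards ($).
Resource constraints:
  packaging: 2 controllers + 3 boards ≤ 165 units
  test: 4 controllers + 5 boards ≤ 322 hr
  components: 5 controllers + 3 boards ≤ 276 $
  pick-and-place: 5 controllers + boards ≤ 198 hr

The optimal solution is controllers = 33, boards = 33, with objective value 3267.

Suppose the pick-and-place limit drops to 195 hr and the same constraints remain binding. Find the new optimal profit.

3240

Check each constraint at x*: packaging 165/165 (tight); test 297/322 (slack 25); components 264/276 (slack 12); pick-and-place 198/198 (tight).
Slack constraints have shadow price 0 (complementary slackness).
The binding rows give the dual system: 2·y_packaging + 5·y_pick-and-place = 63 and 3·y_packaging + 1·y_pick-and-place = 36.
→ y_packaging = 9 and y_pick-and-place = 9.
Δz = y_pick-and-place·Δb = 9 × (-3) = -27, so new z* = 3267 − 27 = 3240.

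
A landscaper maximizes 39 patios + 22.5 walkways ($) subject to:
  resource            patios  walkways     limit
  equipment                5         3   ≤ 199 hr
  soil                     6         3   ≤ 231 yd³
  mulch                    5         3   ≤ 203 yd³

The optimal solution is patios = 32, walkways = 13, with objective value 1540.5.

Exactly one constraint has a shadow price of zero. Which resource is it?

equipment: 199/199 (binding)
soil: 231/231 (binding)
mulch: 199/203 (slack 4)
By complementary slackness, a constraint with positive slack has shadow price 0 → mulch.

mulch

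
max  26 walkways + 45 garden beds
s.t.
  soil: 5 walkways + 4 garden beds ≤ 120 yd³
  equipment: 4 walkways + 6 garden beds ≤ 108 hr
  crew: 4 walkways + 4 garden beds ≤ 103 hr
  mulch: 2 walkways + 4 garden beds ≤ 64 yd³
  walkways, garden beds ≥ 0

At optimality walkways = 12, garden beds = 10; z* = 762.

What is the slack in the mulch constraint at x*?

mulch used = 2·12 + 4·10 = 64; slack = 64 − 64 = 0.

0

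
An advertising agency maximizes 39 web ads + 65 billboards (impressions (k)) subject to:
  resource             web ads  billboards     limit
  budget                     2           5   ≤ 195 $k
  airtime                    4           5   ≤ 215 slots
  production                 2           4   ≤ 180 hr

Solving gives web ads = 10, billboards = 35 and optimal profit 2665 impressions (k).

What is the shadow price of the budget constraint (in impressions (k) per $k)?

At the optimum: budget uses 195 of 195 (binding); airtime uses 215 of 215 (binding); production uses 160 of 180 (slack = 20).
Slack constraints have shadow price 0 (complementary slackness).
From A_Bᵀ y = c: 2·y_budget + 4·y_airtime = 39; 5·y_budget + 5·y_airtime = 65.
→ y_budget = 6.5 and y_airtime = 6.5.
Shadow price of budget = 6.5.

6.5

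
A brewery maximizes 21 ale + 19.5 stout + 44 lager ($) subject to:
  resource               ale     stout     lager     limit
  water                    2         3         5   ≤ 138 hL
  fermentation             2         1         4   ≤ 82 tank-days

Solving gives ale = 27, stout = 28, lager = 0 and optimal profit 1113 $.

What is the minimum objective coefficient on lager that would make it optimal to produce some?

46.5

Check each constraint at x*: water 138/138 (tight); fermentation 82/82 (tight).
Dual feasibility on the basic columns requires 2·y_water + 2·y_fermentation = 21, 3·y_water + 1·y_fermentation = 19.5.
This yields shadow prices y_water = 4.5, y_fermentation = 6.
lager enters the basis when its profit ≥ yᵀa₃ = 4.5·5 + 6·4 = 46.5.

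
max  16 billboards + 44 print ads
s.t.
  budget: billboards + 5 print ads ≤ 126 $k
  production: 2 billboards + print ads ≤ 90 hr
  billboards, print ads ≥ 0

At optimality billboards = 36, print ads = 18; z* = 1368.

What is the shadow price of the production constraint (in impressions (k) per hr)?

4

Check each constraint at x*: budget 126/126 (tight); production 90/90 (tight).
The binding rows give the dual system: 1·y_budget + 2·y_production = 16 and 5·y_budget + 1·y_production = 44.
Solving: y_budget = 8, y_production = 4.
Shadow price of production = 4.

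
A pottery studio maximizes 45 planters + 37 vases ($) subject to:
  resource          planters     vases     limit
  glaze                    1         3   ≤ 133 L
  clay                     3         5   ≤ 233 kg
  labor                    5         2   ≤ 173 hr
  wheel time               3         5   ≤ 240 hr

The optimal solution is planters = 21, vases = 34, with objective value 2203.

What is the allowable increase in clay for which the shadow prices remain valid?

Binding constraints: clay, labor. The basis is B = [[3,5],[5,2]] with det -19.
Per unit increase in clay, x* moves by d = (-0.1053, 0.2632).
The basis stays optimal until wheel time becomes binding; allowable increase = 7 kg.

7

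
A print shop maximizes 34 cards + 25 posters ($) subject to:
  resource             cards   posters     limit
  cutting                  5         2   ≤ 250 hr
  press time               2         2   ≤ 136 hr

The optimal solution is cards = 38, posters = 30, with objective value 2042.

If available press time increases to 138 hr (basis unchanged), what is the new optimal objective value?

2061

Check each constraint at x*: cutting 250/250 (tight); press time 136/136 (tight).
The binding rows give the dual system: 5·y_cutting + 2·y_press time = 34 and 2·y_cutting + 2·y_press time = 25.
→ y_cutting = 3 and y_press time = 9.5.
Δz = y_press time·Δb = 9.5 × (2) = 19, so new z* = 2042 + 19 = 2061.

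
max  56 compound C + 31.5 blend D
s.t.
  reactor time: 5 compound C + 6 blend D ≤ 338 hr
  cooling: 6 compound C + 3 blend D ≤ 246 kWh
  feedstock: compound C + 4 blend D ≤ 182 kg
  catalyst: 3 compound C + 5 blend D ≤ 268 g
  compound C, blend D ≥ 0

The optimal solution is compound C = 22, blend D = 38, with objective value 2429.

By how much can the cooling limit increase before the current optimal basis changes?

159.6

Binding constraints: reactor time, cooling. The basis is B = [[5,6],[6,3]] with det -21.
Per unit increase in cooling, x* moves by d = (0.2857, -0.2381).
The basis stays optimal until blend D reaches 0; allowable increase = 159.6 kWh.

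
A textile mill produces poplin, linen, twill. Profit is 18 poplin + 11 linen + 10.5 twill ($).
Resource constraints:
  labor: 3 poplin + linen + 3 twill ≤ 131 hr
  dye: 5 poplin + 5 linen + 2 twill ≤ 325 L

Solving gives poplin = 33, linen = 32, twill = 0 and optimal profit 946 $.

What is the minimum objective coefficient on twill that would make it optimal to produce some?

13.5

Check each constraint at x*: labor 131/131 (tight); dye 325/325 (tight).
The binding rows give the dual system: 3·y_labor + 5·y_dye = 18 and 1·y_labor + 5·y_dye = 11.
→ y_labor = 3.5 and y_dye = 1.5.
twill enters the basis when its profit ≥ yᵀa₃ = 3.5·3 + 1.5·2 = 13.5.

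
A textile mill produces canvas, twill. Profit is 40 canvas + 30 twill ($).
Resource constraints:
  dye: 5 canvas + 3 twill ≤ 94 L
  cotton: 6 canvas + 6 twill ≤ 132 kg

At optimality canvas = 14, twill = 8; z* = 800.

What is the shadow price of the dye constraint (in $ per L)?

Both dye and cotton are binding at x*.
From A_Bᵀ y = c: 5·y_dye + 6·y_cotton = 40; 3·y_dye + 6·y_cotton = 30.
This yields shadow prices y_dye = 5, y_cotton = 2.5.
Shadow price of dye = 5.

5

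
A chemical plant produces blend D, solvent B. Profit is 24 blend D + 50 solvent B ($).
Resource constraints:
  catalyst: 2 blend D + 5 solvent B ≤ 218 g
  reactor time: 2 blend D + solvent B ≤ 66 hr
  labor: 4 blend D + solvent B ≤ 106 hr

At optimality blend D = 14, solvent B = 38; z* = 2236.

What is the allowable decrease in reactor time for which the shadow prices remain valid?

22.4

Binding constraints: catalyst, reactor time. The basis is B = [[2,5],[2,1]] with det -8.
Per unit decrease in reactor time, x* moves by d = (-0.625, 0.25).
The basis stays optimal until blend D reaches 0; allowable decrease = 22.4 hr.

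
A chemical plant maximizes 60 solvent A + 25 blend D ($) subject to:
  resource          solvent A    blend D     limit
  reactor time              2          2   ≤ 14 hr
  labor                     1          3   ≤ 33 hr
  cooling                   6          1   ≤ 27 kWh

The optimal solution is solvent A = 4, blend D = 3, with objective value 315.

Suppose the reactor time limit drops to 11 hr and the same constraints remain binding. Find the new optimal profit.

At the optimum: reactor time uses 14 of 14 (binding); labor uses 13 of 33 (slack = 20); cooling uses 27 of 27 (binding).
Slack constraints have shadow price 0 (complementary slackness).
Dual feasibility on the basic columns requires 2·y_reactor time + 6·y_cooling = 60, 2·y_reactor time + 1·y_cooling = 25.
This yields shadow prices y_reactor time = 9, y_cooling = 7.
Δz = y_reactor time·Δb = 9 × (-3) = -27, so new z* = 315 − 27 = 288.

288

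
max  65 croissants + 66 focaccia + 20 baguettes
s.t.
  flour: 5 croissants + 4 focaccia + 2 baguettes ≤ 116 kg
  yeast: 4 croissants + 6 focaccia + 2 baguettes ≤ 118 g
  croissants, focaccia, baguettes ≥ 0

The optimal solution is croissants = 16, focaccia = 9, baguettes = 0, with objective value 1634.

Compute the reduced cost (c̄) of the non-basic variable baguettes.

Check each constraint at x*: flour 116/116 (tight); yeast 118/118 (tight).
From A_Bᵀ y = c: 5·y_flour + 4·y_yeast = 65; 4·y_flour + 6·y_yeast = 66.
→ y_flour = 9 and y_yeast = 5.
Reduced cost of baguettes: c₃ − yᵀa₃ = 20 − (9·2 + 5·2) = 20 − 28 = -8.

-8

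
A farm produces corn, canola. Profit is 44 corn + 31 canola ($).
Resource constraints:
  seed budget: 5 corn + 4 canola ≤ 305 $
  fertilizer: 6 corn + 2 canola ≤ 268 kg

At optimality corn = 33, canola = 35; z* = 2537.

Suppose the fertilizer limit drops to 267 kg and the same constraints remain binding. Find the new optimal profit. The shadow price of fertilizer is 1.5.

2535.5

Δb = -1, so new z* = 2537 + (1.5)·(-1) = 2537 − 1.5 = 2535.5.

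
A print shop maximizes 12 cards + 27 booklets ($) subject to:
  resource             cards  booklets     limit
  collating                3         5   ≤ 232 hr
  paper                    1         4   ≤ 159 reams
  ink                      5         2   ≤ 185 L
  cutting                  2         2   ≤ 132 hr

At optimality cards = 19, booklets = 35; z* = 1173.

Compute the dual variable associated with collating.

At the optimum: collating uses 232 of 232 (binding); paper uses 159 of 159 (binding); ink uses 165 of 185 (slack = 20); cutting uses 108 of 132 (slack = 24).
Slack constraints have shadow price 0 (complementary slackness).
Dual feasibility on the basic columns requires 3·y_collating + 1·y_paper = 12, 5·y_collating + 4·y_paper = 27.
Solving: y_collating = 3, y_paper = 3.
Shadow price of collating = 3.

3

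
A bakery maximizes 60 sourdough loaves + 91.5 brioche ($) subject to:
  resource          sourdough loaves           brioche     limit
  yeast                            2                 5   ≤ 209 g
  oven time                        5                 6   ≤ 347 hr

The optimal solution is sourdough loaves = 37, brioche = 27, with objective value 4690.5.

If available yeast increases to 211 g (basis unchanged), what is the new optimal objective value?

At the optimum: yeast uses 209 of 209 (binding); oven time uses 347 of 347 (binding).
The binding rows give the dual system: 2·y_yeast + 5·y_oven time = 60 and 5·y_yeast + 6·y_oven time = 91.5.
→ y_yeast = 7.5 and y_oven time = 9.
Δz = y_yeast·Δb = 7.5 × (2) = 15, so new z* = 4690.5 + 15 = 4705.5.

4705.5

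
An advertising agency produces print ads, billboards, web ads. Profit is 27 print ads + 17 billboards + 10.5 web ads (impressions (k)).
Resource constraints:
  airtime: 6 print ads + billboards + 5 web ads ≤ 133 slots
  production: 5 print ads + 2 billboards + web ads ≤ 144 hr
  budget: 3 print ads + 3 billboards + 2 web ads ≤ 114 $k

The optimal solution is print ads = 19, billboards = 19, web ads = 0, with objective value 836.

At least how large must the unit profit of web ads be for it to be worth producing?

20

Check each constraint at x*: airtime 133/133 (tight); production 133/144 (slack 11); budget 114/114 (tight).
Since production is not tight, its dual is 0.
The binding rows give the dual system: 6·y_airtime + 3·y_budget = 27 and 1·y_airtime + 3·y_budget = 17.
Solving: y_airtime = 2, y_budget = 5.
web ads enters the basis when its profit ≥ yᵀa₃ = 2·5 + 5·2 = 20.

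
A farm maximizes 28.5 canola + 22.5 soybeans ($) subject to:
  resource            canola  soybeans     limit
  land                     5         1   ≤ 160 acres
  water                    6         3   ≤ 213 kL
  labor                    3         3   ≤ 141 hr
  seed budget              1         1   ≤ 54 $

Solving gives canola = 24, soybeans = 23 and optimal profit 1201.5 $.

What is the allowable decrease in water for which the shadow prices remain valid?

72

Binding constraints: water, labor. The basis is B = [[6,3],[3,3]] with det 9.
Per unit decrease in water, x* moves by d = (-0.3333, 0.3333).
The basis stays optimal until canola reaches 0; allowable decrease = 72 kL.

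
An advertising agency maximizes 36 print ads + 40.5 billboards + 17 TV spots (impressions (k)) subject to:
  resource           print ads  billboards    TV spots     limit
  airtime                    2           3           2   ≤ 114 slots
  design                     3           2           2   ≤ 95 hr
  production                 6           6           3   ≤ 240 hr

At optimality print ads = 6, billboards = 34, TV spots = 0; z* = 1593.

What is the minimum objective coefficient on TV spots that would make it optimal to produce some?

Check each constraint at x*: airtime 114/114 (tight); design 86/95 (slack 9); production 240/240 (tight).
Slack constraints have shadow price 0 (complementary slackness).
The binding rows give the dual system: 2·y_airtime + 6·y_production = 36 and 3·y_airtime + 6·y_production = 40.5.
→ y_airtime = 4.5 and y_production = 4.5.
TV spots enters the basis when its profit ≥ yᵀa₃ = 4.5·2 + 4.5·3 = 22.5.

22.5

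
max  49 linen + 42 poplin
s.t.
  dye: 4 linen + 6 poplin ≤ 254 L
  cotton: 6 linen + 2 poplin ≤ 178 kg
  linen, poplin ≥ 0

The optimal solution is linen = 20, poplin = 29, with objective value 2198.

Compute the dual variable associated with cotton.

Both dye and cotton are binding at x*.
From A_Bᵀ y = c: 4·y_dye + 6·y_cotton = 49; 6·y_dye + 2·y_cotton = 42.
Solving: y_dye = 5.5, y_cotton = 4.5.
Shadow price of cotton = 4.5.

4.5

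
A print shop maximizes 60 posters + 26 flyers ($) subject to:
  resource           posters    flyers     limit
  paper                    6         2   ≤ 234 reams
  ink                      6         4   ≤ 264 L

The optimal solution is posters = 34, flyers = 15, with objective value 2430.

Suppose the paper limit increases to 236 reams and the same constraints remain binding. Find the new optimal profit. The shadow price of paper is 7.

Δb = 2, so new z* = 2430 + (7)·(2) = 2430 + 14 = 2444.

2444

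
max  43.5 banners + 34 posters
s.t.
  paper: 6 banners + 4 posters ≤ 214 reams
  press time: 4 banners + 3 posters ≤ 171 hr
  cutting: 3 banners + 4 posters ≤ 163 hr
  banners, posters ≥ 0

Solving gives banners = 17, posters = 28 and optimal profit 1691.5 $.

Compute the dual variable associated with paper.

At the optimum: paper uses 214 of 214 (binding); press time uses 152 of 171 (slack = 19); cutting uses 163 of 163 (binding).
By complementary slackness, y = 0 for the non-binding constraint.
Dual feasibility on the basic columns requires 6·y_paper + 3·y_cutting = 43.5, 4·y_paper + 4·y_cutting = 34.
Solving: y_paper = 6, y_cutting = 2.5.
Shadow price of paper = 6.

6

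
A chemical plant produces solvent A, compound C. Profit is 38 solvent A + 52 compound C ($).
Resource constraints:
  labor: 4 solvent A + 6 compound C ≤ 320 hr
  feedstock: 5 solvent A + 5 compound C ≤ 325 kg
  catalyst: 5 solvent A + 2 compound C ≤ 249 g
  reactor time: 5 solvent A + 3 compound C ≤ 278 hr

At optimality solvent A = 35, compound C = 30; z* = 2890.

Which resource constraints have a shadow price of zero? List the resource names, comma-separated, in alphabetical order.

catalyst, reactor time

labor: 320/320 (binding)
feedstock: 325/325 (binding)
catalyst: 235/249 (slack 14)
reactor time: 265/278 (slack 13)
By complementary slackness, a constraint with positive slack has shadow price 0 → catalyst, reactor time.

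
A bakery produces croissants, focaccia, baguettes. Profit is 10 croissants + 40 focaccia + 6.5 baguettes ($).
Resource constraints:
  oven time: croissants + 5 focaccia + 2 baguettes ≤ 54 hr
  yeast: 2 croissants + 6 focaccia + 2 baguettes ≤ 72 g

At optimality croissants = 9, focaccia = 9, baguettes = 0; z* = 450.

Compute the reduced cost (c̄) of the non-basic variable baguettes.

-8.5

At the optimum: oven time uses 54 of 54 (binding); yeast uses 72 of 72 (binding).
From A_Bᵀ y = c: 1·y_oven time + 2·y_yeast = 10; 5·y_oven time + 6·y_yeast = 40.
→ y_oven time = 5 and y_yeast = 2.5.
Reduced cost of baguettes: c₃ − yᵀa₃ = 6.5 − (5·2 + 2.5·2) = 6.5 − 15 = -8.5.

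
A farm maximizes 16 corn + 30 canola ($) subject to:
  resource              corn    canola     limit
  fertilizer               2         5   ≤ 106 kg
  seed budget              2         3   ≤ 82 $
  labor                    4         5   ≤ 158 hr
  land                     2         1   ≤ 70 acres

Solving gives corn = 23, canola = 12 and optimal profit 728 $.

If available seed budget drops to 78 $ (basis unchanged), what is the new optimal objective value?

At the optimum: fertilizer uses 106 of 106 (binding); seed budget uses 82 of 82 (binding); labor uses 152 of 158 (slack = 6); land uses 58 of 70 (slack = 12).
Since labor, land are not tight, their duals are 0.
The binding rows give the dual system: 2·y_fertilizer + 2·y_seed budget = 16 and 5·y_fertilizer + 3·y_seed budget = 30.
This yields shadow prices y_fertilizer = 3, y_seed budget = 5.
Δz = y_seed budget·Δb = 5 × (-4) = -20, so new z* = 728 − 20 = 708.

708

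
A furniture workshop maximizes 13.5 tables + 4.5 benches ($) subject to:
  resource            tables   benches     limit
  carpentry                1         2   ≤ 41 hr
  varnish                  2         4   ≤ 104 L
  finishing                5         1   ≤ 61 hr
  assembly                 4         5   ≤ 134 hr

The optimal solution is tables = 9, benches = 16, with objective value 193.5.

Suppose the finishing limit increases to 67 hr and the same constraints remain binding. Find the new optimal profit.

Check each constraint at x*: carpentry 41/41 (tight); varnish 82/104 (slack 22); finishing 61/61 (tight); assembly 116/134 (slack 18).
By complementary slackness, y = 0 for the non-binding constraints.
From A_Bᵀ y = c: 1·y_carpentry + 5·y_finishing = 13.5; 2·y_carpentry + 1·y_finishing = 4.5.
Solving: y_carpentry = 1, y_finishing = 2.5.
Δz = y_finishing·Δb = 2.5 × (6) = 15, so new z* = 193.5 + 15 = 208.5.

208.5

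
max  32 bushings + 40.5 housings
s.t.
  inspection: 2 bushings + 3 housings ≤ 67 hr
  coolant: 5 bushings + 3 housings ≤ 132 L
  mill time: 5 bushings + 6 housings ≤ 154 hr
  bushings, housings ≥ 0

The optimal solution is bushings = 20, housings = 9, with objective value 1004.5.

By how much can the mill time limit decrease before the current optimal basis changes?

Binding constraints: inspection, mill time. The basis is B = [[2,3],[5,6]] with det -3.
Per unit decrease in mill time, x* moves by d = (-1, 0.6667).
The basis stays optimal until bushings reaches 0; allowable decrease = 20 hr.

20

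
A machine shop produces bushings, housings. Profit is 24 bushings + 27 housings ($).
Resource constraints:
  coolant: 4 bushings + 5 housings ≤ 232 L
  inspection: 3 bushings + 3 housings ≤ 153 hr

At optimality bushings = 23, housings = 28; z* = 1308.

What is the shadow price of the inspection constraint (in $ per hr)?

4

At the optimum: coolant uses 232 of 232 (binding); inspection uses 153 of 153 (binding).
The binding rows give the dual system: 4·y_coolant + 3·y_inspection = 24 and 5·y_coolant + 3·y_inspection = 27.
→ y_coolant = 3 and y_inspection = 4.
Shadow price of inspection = 4.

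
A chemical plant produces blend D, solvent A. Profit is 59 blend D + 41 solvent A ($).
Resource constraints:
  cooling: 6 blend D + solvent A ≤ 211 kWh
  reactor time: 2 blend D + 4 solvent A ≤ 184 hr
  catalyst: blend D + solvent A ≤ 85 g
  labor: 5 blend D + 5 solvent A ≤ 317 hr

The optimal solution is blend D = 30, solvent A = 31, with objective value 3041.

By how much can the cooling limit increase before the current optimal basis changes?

26.4

Binding constraints: cooling, reactor time. The basis is B = [[6,1],[2,4]] with det 22.
Per unit increase in cooling, x* moves by d = (0.1818, -0.0909).
The basis stays optimal until labor becomes binding; allowable increase = 26.4 kWh.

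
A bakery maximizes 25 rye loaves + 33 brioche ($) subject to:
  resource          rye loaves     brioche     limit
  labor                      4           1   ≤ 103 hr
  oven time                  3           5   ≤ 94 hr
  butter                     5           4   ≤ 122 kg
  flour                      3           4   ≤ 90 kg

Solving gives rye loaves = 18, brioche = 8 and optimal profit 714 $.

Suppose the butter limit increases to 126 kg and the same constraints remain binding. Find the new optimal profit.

Check each constraint at x*: labor 80/103 (slack 23); oven time 94/94 (tight); butter 122/122 (tight); flour 86/90 (slack 4).
Slack constraints have shadow price 0 (complementary slackness).
From A_Bᵀ y = c: 3·y_oven time + 5·y_butter = 25; 5·y_oven time + 4·y_butter = 33.
Solving: y_oven time = 5, y_butter = 2.
Δz = y_butter·Δb = 2 × (4) = 8, so new z* = 714 + 8 = 722.

722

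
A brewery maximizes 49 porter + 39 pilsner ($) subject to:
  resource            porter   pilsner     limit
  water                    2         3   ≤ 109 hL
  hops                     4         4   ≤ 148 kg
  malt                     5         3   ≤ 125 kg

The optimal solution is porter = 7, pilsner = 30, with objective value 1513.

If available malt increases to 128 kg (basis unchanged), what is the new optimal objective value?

At the optimum: water uses 104 of 109 (slack = 5); hops uses 148 of 148 (binding); malt uses 125 of 125 (binding).
By complementary slackness, y = 0 for the non-binding constraint.
The binding rows give the dual system: 4·y_hops + 5·y_malt = 49 and 4·y_hops + 3·y_malt = 39.
→ y_hops = 6 and y_malt = 5.
Δz = y_malt·Δb = 5 × (3) = 15, so new z* = 1513 + 15 = 1528.

1528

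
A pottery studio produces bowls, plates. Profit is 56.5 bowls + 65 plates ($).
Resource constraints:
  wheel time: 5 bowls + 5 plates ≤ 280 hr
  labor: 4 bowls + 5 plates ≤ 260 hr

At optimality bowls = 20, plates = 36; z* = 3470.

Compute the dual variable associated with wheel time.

4.5

At the optimum: wheel time uses 280 of 280 (binding); labor uses 260 of 260 (binding).
Dual feasibility on the basic columns requires 5·y_wheel time + 4·y_labor = 56.5, 5·y_wheel time + 5·y_labor = 65.
This yields shadow prices y_wheel time = 4.5, y_labor = 8.5.
Shadow price of wheel time = 4.5.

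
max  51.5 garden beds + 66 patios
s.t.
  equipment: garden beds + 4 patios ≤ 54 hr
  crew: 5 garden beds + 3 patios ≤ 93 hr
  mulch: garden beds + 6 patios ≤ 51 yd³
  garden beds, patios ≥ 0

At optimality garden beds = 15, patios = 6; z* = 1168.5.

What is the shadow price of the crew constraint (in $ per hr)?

Binding: crew and mulch. Non-binding: equipment (15 unused).
Slack constraints have shadow price 0 (complementary slackness).
Dual feasibility on the basic columns requires 5·y_crew + 1·y_mulch = 51.5, 3·y_crew + 6·y_mulch = 66.
This yields shadow prices y_crew = 9, y_mulch = 6.5.
Shadow price of crew = 9.

9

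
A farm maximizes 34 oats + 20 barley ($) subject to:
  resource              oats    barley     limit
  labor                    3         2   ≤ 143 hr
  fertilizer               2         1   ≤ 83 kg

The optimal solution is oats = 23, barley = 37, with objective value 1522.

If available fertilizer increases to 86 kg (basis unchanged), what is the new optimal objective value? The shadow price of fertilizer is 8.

Δb = 3, so new z* = 1522 + (8)·(3) = 1522 + 24 = 1546.

1546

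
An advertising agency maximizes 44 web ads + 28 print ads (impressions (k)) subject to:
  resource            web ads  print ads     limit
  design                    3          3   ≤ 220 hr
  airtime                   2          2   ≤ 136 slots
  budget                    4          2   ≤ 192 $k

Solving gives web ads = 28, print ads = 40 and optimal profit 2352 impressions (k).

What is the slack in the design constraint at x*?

16

design used = 3·28 + 3·40 = 204; slack = 220 − 204 = 16.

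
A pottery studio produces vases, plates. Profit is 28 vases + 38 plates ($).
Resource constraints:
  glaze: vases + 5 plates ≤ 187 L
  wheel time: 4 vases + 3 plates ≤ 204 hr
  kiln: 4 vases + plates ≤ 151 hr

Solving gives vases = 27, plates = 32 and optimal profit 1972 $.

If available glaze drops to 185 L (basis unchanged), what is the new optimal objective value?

1964

At the optimum: glaze uses 187 of 187 (binding); wheel time uses 204 of 204 (binding); kiln uses 140 of 151 (slack = 11).
Since kiln is not tight, its dual is 0.
Dual feasibility on the basic columns requires 1·y_glaze + 4·y_wheel time = 28, 5·y_glaze + 3·y_wheel time = 38.
Solving: y_glaze = 4, y_wheel time = 6.
Δz = y_glaze·Δb = 4 × (-2) = -8, so new z* = 1972 − 8 = 1964.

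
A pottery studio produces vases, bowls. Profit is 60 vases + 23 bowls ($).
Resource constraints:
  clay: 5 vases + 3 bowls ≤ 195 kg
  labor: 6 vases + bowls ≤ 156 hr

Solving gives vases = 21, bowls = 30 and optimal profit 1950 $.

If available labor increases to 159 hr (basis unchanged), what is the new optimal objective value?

Check each constraint at x*: clay 195/195 (tight); labor 156/156 (tight).
Dual feasibility on the basic columns requires 5·y_clay + 6·y_labor = 60, 3·y_clay + 1·y_labor = 23.
This yields shadow prices y_clay = 6, y_labor = 5.
Δz = y_labor·Δb = 5 × (3) = 15, so new z* = 1950 + 15 = 1965.

1965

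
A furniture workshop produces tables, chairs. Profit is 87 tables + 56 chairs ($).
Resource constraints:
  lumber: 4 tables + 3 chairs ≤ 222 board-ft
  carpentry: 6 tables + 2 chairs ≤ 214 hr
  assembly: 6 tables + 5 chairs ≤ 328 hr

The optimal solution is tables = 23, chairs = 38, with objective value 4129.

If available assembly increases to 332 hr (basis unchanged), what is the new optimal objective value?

4165

Binding: carpentry and assembly. Non-binding: lumber (16 unused).
Slack constraints have shadow price 0 (complementary slackness).
Dual feasibility on the basic columns requires 6·y_carpentry + 6·y_assembly = 87, 2·y_carpentry + 5·y_assembly = 56.
This yields shadow prices y_carpentry = 5.5, y_assembly = 9.
Δz = y_assembly·Δb = 9 × (4) = 36, so new z* = 4129 + 36 = 4165.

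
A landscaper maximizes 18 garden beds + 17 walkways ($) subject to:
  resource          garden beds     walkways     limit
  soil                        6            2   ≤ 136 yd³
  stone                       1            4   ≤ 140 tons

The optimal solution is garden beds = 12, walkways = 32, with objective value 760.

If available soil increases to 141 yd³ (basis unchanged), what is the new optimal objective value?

772.5

Both soil and stone are binding at x*.
The binding rows give the dual system: 6·y_soil + 1·y_stone = 18 and 2·y_soil + 4·y_stone = 17.
This yields shadow prices y_soil = 2.5, y_stone = 3.
Δz = y_soil·Δb = 2.5 × (5) = 12.5, so new z* = 760 + 12.5 = 772.5.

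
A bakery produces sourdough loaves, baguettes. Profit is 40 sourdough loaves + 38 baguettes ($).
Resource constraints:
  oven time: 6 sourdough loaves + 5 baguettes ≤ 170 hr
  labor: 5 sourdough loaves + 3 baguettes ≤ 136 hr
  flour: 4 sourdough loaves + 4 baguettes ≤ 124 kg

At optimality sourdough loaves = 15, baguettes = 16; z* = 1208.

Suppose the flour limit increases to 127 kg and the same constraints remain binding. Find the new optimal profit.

Check each constraint at x*: oven time 170/170 (tight); labor 123/136 (slack 13); flour 124/124 (tight).
Since labor is not tight, its dual is 0.
From A_Bᵀ y = c: 6·y_oven time + 4·y_flour = 40; 5·y_oven time + 4·y_flour = 38.
→ y_oven time = 2 and y_flour = 7.
Δz = y_flour·Δb = 7 × (3) = 21, so new z* = 1208 + 21 = 1229.

1229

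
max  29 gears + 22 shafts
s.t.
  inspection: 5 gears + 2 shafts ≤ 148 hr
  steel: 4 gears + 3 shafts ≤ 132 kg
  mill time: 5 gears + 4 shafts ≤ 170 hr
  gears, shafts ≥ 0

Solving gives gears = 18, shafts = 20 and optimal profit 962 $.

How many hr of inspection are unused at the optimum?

inspection used = 5·18 + 2·20 = 130; slack = 148 − 130 = 18.

18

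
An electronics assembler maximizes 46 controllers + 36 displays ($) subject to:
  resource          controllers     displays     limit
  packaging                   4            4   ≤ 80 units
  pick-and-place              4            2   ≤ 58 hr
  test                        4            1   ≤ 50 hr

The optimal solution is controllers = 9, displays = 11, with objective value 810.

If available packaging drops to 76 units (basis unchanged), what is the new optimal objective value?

Check each constraint at x*: packaging 80/80 (tight); pick-and-place 58/58 (tight); test 47/50 (slack 3).
By complementary slackness, y = 0 for the non-binding constraint.
Dual feasibility on the basic columns requires 4·y_packaging + 4·y_pick-and-place = 46, 4·y_packaging + 2·y_pick-and-place = 36.
Solving: y_packaging = 6.5, y_pick-and-place = 5.
Δz = y_packaging·Δb = 6.5 × (-4) = -26, so new z* = 810 − 26 = 784.

784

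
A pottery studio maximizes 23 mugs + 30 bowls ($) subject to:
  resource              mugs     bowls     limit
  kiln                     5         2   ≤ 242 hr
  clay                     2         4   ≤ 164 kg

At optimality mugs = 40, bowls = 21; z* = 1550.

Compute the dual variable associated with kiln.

At the optimum: kiln uses 242 of 242 (binding); clay uses 164 of 164 (binding).
The binding rows give the dual system: 5·y_kiln + 2·y_clay = 23 and 2·y_kiln + 4·y_clay = 30.
Solving: y_kiln = 2, y_clay = 6.5.
Shadow price of kiln = 2.

2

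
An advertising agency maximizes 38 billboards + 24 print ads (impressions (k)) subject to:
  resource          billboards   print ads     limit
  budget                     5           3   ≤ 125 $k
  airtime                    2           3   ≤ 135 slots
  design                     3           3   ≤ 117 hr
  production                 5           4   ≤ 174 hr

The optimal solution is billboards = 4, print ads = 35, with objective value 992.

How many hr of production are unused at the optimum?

14

production used = 5·4 + 4·35 = 160; slack = 174 − 160 = 14.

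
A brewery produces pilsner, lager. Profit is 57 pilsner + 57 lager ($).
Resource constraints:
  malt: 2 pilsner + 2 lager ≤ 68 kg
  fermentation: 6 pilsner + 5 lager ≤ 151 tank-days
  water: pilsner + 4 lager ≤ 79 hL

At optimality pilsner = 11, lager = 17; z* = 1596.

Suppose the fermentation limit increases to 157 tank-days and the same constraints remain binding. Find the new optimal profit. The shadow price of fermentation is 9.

Δb = 6, so new z* = 1596 + (9)·(6) = 1596 + 54 = 1650.

1650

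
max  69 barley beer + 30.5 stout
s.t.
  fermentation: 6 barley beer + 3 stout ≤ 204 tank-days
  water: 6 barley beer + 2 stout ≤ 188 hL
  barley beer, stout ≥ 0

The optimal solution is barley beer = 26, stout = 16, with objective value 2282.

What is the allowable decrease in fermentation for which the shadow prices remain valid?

Binding constraints: fermentation, water. The basis is B = [[6,3],[6,2]] with det -6.
Per unit decrease in fermentation, x* moves by d = (0.3333, -1).
The basis stays optimal until stout reaches 0; allowable decrease = 16 tank-days.

16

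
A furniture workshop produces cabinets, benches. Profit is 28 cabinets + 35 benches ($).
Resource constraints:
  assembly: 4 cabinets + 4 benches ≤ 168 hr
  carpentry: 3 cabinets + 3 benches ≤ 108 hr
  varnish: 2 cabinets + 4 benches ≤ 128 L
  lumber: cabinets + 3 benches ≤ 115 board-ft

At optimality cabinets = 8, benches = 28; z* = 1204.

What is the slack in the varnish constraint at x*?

0

varnish used = 2·8 + 4·28 = 128; slack = 128 − 128 = 0.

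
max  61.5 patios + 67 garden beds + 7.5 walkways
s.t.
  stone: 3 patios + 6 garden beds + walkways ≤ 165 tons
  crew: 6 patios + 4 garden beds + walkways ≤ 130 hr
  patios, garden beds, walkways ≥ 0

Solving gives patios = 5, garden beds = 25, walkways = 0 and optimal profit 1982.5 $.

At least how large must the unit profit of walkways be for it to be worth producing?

13.5

At the optimum: stone uses 165 of 165 (binding); crew uses 130 of 130 (binding).
From A_Bᵀ y = c: 3·y_stone + 6·y_crew = 61.5; 6·y_stone + 4·y_crew = 67.
This yields shadow prices y_stone = 6.5, y_crew = 7.
walkways enters the basis when its profit ≥ yᵀa₃ = 6.5·1 + 7·1 = 13.5.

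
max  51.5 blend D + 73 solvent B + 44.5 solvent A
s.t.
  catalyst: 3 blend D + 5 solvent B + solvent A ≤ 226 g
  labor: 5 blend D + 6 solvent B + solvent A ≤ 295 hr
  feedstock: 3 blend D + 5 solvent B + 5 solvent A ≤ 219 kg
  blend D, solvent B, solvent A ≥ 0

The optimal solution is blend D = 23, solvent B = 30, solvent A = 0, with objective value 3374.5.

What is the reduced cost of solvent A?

-1

Binding: labor and feedstock. Non-binding: catalyst (7 unused).
Slack constraints have shadow price 0 (complementary slackness).
Dual feasibility on the basic columns requires 5·y_labor + 3·y_feedstock = 51.5, 6·y_labor + 5·y_feedstock = 73.
→ y_labor = 5.5 and y_feedstock = 8.
Reduced cost of solvent A: c₃ − yᵀa₃ = 44.5 − (5.5·1 + 8·5) = 44.5 − 45.5 = -1.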